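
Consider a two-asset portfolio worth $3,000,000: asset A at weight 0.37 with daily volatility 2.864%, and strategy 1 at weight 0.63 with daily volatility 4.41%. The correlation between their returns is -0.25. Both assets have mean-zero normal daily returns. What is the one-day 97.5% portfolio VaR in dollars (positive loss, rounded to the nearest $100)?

$159,600

σ_p² = 0.37²·2.864² + 0.63²·4.41² + 2·-0.25·0.37·0.63·2.864·4.41 = 7.3698 (%²).
σ_p = √7.3698 = 2.715%.
At 97.5%, z = 1.960.
VaR = 1.960 × 2.715% = 5.321%; on $3,000,000 that is $159,630.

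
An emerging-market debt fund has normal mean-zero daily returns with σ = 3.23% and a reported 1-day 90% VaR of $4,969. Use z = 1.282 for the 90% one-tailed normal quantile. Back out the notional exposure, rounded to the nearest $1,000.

$120,000

VaR as a fraction of value: z·σ = 1.282 × 3.23% = 4.14086%.
Position = $4,969 / 0.0414086 = $119,999.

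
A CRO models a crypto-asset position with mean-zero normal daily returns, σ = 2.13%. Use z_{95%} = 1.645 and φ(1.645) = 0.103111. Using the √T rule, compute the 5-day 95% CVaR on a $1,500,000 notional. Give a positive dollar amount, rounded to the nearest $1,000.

σ_{5d} = 2.13% × √5 = 4.763%.
ES multiplier = φ(z)/(1−α) = 0.103111/0.05 = 2.062.
ES = 4.763% × 2.062 = 9.821%; on $1,500,000: $147,315.

$147,000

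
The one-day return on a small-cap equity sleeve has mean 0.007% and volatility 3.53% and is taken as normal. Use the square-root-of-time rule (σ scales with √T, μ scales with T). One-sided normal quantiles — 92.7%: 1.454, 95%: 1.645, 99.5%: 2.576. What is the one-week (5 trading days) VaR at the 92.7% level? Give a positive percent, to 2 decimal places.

11.44%

σ_{5d} = 3.53% × √5 = 7.893%; μ_{5d} = 5 × 0.007% = 0.035%.
VaR = −(0.035%) + 1.454 × 7.893% = 11.441%.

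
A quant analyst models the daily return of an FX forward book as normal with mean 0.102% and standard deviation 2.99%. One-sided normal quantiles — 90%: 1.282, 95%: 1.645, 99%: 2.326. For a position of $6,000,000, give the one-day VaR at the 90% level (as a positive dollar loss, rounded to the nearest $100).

$223,900

VaR = −μ + z·σ = −(0.102%) + 1.282 × 2.99% = 3.731%.
On $6,000,000: 0.03731 × $6,000,000 = $223,860.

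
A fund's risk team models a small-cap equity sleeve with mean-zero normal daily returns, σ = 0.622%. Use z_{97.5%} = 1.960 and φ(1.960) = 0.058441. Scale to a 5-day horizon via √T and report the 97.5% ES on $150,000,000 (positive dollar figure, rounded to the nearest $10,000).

σ_{5d} = 0.622% × √5 = 1.391%.
ES multiplier = φ(z)/(1−α) = 0.058441/0.025 = 2.338.
ES = 1.391% × 2.338 = 3.252%; on $150,000,000: $4,878,000.

$4,880,000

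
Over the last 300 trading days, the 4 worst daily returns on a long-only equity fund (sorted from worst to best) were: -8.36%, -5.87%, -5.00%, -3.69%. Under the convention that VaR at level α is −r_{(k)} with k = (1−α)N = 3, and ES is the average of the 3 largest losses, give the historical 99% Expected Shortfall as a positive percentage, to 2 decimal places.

The 3 worst returns sum to -19.23%.
ES = −(-19.23%) / 3 = 6.41%.

6.41%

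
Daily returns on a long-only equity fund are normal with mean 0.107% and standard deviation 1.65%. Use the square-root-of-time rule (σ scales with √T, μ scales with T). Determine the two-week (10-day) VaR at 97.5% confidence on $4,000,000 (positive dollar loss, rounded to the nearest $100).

$366,300

At 97.5%, z = 1.960.
σ_{10d} = 1.65% × √10 = 5.218%; μ_{10d} = 10 × 0.107% = 1.070%.
VaR = −(1.070%) + 1.960 × 5.218% = 9.157%.
On $4,000,000: 0.09157 × $4,000,000 = $366,280.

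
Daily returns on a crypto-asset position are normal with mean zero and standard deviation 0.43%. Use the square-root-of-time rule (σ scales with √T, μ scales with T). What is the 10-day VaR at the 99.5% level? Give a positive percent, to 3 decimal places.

3.503%

At 99.5%, z = 2.576.
σ_{10d} = 0.43% × √10 = 1.360%.
VaR = 2.576 × 1.360% = 3.503%.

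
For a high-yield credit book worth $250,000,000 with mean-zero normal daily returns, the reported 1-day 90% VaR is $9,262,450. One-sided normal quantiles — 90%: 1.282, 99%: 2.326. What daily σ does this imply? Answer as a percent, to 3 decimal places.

VaR as a fraction: $9,262,450 / $250,000,000 = 3.705%.
σ = VaR / z = 3.705% / 1.282 = 2.890%.

2.890%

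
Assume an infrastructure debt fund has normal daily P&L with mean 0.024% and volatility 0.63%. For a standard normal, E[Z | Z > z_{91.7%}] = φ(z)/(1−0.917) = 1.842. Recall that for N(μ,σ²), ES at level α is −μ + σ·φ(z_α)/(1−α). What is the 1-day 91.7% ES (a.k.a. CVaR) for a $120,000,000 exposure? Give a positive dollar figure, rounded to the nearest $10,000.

$1,360,000

ES = −(0.024%) + 0.63% × 1.842 = 1.136%.
On $120,000,000: 0.01136 × $120,000,000 = $1,363,200.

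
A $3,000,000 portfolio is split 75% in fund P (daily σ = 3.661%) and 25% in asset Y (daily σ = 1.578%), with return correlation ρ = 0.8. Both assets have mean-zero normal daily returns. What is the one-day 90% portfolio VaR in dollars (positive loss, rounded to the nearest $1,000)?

$118,000

σ_p² = 0.75²·3.661² + 0.25²·1.578² + 2·0.8·0.75·0.25·3.661·1.578 = 9.4279 (%²).
σ_p = √9.4279 = 3.070%.
At 90%, z = 1.282.
VaR = 1.282 × 3.070% = 3.936%; on $3,000,000 that is $118,080.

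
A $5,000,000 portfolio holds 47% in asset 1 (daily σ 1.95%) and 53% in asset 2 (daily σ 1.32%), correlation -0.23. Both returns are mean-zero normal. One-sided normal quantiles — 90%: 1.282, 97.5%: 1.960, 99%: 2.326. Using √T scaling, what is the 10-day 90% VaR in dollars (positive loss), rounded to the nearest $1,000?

σ_p = √(0.47²·1.95² + 0.53²·1.32² + 2·-0.23·0.47·0.53·1.95·1.32) = 1.017%.
σ_{10d} = 1.017% × √10 = 3.216%.
VaR = 1.282 × 3.216% = 4.123%; on $5,000,000 that is $206,150.

$206,000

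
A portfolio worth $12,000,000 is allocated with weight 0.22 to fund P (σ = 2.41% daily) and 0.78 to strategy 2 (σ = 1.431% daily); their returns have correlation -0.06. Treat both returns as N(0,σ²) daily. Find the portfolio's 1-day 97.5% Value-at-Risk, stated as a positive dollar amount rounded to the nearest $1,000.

$284,000

σ_p² = 0.22²·2.41² + 0.78²·1.431² + 2·-0.06·0.22·0.78·2.41·1.431 = 1.4560 (%²).
σ_p = √1.4560 = 1.207%.
At 97.5%, z = 1.960.
VaR = 1.960 × 1.207% = 2.366%; on $12,000,000 that is $283,920.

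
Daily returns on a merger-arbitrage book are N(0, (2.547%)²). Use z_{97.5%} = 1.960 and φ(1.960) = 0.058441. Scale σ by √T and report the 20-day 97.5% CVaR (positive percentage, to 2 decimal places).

σ_{20d} = 2.547% × √20 = 11.391%.
ES multiplier = φ(z)/(1−α) = 0.058441/0.025 = 2.338.
ES = 11.391% × 2.338 = 26.632%.

26.63%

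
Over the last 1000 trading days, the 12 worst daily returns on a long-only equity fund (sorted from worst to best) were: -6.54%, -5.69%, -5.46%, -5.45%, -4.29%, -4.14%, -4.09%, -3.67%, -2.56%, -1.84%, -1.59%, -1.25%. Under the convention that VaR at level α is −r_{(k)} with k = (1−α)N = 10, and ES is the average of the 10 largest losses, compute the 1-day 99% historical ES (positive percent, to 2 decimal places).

4.37%

The 10 worst returns sum to -43.73%.
ES = −(-43.73%) / 10 = 4.373% ≈ 4.37%.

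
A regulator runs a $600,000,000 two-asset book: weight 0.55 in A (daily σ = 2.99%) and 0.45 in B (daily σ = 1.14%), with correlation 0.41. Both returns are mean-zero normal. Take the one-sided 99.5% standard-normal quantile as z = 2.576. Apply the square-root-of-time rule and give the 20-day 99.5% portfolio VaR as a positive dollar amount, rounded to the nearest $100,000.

$132,200,000

σ_p = √(0.55²·2.99² + 0.45²·1.14² + 2·0.41·0.55·0.45·2.99·1.14) = 1.913%.
σ_{20d} = 1.913% × √20 = 8.555%.
VaR = 2.576 × 8.555% = 22.038%; on $600,000,000 that is $132,228,000.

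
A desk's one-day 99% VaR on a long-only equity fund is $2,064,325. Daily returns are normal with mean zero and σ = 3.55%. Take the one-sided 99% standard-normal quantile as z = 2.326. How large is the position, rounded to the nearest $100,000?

VaR as a fraction of value: z·σ = 2.326 × 3.55% = 8.2573%.
Position = $2,064,325 / 0.082573 = $25,000,000.

$25,000,000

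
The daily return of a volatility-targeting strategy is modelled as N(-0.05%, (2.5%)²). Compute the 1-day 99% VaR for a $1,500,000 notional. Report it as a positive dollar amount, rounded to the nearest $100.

At 99% one-sided, z = 2.326.
VaR = −μ + z·σ = −(-0.05%) + 2.326 × 2.5% = 5.865%.
On $1,500,000: 0.05865 × $1,500,000 = $87,975.

$88,000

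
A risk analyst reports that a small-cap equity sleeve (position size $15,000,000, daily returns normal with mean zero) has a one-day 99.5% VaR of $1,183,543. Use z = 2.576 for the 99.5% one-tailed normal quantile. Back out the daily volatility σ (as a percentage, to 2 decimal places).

VaR as a fraction: $1,183,543 / $15,000,000 = 7.890%.
σ = VaR / z = 7.890% / 2.576 = 3.063%.

3.06%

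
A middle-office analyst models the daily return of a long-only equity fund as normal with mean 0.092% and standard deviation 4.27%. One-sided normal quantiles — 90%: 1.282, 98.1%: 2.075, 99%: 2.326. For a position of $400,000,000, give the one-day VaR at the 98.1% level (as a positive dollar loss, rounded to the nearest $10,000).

$35,070,000

VaR = −μ + z·σ = −(0.092%) + 2.075 × 4.27% = 8.768%.
On $400,000,000: 0.08768 × $400,000,000 = $35,072,000.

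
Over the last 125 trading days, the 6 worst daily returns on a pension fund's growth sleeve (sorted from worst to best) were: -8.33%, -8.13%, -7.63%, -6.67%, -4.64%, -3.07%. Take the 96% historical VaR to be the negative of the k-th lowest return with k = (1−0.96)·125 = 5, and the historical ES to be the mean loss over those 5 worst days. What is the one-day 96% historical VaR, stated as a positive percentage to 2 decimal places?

k = 5; the 5th lowest return is -4.64%, so VaR = 4.64%.

4.64%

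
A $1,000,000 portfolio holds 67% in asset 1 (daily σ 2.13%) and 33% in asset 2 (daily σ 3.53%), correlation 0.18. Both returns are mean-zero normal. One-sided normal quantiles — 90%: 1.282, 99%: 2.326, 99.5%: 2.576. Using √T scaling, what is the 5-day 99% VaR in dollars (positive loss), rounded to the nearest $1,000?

σ_p = √(0.67²·2.13² + 0.33²·3.53² + 2·0.18·0.67·0.33·2.13·3.53) = 1.998%.
σ_{5d} = 1.998% × √5 = 4.468%.
VaR = 2.326 × 4.468% = 10.393%; on $1,000,000 that is $103,930.

$104,000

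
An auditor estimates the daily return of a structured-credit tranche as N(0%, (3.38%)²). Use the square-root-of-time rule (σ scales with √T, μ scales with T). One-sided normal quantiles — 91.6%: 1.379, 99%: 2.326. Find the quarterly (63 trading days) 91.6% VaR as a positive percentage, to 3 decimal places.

36.996%

σ_{63d} = 3.38% × √63 = 26.828%.
VaR = 1.379 × 26.828% = 36.996%.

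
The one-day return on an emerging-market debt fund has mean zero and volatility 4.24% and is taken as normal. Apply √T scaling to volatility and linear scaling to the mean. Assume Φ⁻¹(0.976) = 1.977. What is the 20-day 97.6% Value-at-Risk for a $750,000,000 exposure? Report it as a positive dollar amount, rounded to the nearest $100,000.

$281,200,000

σ_{20d} = 4.24% × √20 = 18.962%.
VaR = 1.977 × 18.962% = 37.488%.
On $750,000,000: 0.37488 × $750,000,000 = $281,160,000.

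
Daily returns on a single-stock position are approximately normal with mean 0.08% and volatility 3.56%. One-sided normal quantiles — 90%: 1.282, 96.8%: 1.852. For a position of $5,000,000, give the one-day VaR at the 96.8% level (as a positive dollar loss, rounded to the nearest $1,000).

$326,000

VaR = −μ + z·σ = −(0.08%) + 1.852 × 3.56% = 6.513%.
On $5,000,000: 0.06513 × $5,000,000 = $325,650.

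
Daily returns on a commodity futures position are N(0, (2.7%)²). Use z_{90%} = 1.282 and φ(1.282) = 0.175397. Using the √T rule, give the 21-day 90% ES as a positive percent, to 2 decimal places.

21.70%

σ_{21d} = 2.7% × √21 = 12.373%.
ES multiplier = φ(z)/(1−α) = 0.175397/0.1 = 1.754.
ES = 12.373% × 1.754 = 21.702%.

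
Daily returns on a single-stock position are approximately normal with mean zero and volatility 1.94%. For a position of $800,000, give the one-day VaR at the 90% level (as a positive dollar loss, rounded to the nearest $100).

$19,900

At 90% one-sided, z = 1.282.
VaR = z·σ = 1.282 × 1.94% = 2.487%.
On $800,000: 0.02487 × $800,000 = $19,896.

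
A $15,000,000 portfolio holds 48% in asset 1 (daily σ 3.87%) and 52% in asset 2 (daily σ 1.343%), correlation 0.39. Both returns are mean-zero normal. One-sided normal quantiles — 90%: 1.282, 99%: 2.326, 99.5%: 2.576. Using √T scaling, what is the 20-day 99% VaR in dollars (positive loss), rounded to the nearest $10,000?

$3,470,000

σ_p = √(0.48²·3.87² + 0.52²·1.343² + 2·0.39·0.48·0.52·3.87·1.343) = 2.225%.
σ_{20d} = 2.225% × √20 = 9.951%.
VaR = 2.326 × 9.951% = 23.146%; on $15,000,000 that is $3,471,900.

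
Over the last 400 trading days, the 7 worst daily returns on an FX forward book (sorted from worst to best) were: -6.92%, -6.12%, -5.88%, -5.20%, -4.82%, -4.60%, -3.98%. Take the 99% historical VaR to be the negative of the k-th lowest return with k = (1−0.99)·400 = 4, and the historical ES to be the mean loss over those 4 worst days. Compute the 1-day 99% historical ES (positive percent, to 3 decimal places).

The 4 worst returns sum to -24.12%.
ES = −(-24.12%) / 4 = 6.03% ≈ 6.030%.

6.030%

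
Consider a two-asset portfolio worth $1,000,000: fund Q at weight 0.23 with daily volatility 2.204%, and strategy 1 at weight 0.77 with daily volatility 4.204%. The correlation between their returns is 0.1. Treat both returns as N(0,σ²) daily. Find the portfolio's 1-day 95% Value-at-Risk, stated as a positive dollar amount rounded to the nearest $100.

$54,700

σ_p² = 0.23²·2.204² + 0.77²·4.204² + 2·0.1·0.23·0.77·2.204·4.204 = 11.0638 (%²).
σ_p = √11.0638 = 3.326%.
At 95%, z = 1.645.
VaR = 1.645 × 3.326% = 5.471%; on $1,000,000 that is $54,710.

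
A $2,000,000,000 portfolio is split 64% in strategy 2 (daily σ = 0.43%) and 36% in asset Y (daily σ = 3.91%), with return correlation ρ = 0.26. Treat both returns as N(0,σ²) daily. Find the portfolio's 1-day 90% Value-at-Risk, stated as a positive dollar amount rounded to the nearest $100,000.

σ_p² = 0.64²·0.43² + 0.36²·3.91² + 2·0.26·0.64·0.36·0.43·3.91 = 2.2585 (%²).
σ_p = √2.2585 = 1.503%.
At 90%, z = 1.282.
VaR = 1.282 × 1.503% = 1.927%; on $2,000,000,000 that is $38,540,000.

$38,500,000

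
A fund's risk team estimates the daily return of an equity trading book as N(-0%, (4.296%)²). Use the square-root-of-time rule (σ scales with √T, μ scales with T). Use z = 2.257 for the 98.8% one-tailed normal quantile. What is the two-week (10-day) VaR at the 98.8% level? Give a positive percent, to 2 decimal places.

30.66%

σ_{10d} = 4.296% × √10 = 13.585%.
VaR = 2.257 × 13.585% = 30.661%.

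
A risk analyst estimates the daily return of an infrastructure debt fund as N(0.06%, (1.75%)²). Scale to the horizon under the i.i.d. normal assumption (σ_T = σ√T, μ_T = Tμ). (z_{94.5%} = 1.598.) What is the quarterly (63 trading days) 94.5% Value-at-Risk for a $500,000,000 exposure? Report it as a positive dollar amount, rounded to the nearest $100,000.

σ_{63d} = 1.75% × √63 = 13.890%; μ_{63d} = 63 × 0.06% = 3.780%.
VaR = −(3.780%) + 1.598 × 13.890% = 18.416%.
On $500,000,000: 0.18416 × $500,000,000 = $92,080,000.

$92,100,000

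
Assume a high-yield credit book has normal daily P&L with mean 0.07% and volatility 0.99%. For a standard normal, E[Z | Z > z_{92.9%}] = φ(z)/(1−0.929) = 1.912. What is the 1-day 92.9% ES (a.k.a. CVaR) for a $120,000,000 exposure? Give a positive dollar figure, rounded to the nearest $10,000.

$2,190,000

ES = −(0.07%) + 0.99% × 1.912 = 1.823%.
On $120,000,000: 0.01823 × $120,000,000 = $2,187,600.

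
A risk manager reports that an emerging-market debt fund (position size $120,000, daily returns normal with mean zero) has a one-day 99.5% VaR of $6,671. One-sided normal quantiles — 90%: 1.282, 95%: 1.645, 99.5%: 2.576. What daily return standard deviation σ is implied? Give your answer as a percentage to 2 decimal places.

VaR as a fraction: $6,671 / $120,000 = 5.559%.
σ = VaR / z = 5.559% / 2.576 = 2.158%.

2.16%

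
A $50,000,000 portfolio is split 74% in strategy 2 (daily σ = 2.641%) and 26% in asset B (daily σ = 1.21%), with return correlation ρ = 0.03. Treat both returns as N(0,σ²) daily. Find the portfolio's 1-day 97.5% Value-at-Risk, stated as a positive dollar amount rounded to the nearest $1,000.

$1,949,000

σ_p² = 0.74²·2.641² + 0.26²·1.21² + 2·0.03·0.74·0.26·2.641·1.21 = 3.9553 (%²).
σ_p = √3.9553 = 1.989%.
At 97.5%, z = 1.960.
VaR = 1.960 × 1.989% = 3.898%; on $50,000,000 that is $1,949,000.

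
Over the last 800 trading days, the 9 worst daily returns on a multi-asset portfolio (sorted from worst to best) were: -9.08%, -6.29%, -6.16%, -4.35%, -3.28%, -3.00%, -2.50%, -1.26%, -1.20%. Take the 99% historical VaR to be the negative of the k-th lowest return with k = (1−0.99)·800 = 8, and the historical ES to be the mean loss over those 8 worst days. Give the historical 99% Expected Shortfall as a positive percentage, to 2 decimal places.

The 8 worst returns sum to -35.92%.
ES = −(-35.92%) / 8 = 4.49%.

4.49%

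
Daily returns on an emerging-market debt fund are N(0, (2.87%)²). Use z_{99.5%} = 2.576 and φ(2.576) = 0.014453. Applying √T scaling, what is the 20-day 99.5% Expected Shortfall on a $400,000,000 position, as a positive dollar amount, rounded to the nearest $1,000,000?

σ_{20d} = 2.87% × √20 = 12.835%.
ES multiplier = φ(z)/(1−α) = 0.014453/0.005 = 2.891.
ES = 12.835% × 2.891 = 37.106%; on $400,000,000: $148,424,000.

$148,000,000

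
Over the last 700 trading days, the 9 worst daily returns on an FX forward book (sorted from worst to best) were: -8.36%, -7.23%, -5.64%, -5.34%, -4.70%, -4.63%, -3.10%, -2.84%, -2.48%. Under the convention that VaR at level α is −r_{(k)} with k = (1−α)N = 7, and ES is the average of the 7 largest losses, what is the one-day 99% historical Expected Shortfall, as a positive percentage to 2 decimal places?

The 7 worst returns sum to -39.00%.
ES = −(-39.00%) / 7 = 5.5714…% ≈ 5.57%.

5.57%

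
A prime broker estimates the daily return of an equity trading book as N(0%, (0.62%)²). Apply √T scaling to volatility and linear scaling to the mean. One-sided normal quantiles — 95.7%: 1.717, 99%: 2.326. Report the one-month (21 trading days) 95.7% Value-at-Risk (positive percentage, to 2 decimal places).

4.88%

σ_{21d} = 0.62% × √21 = 2.841%.
VaR = 1.717 × 2.841% = 4.878%.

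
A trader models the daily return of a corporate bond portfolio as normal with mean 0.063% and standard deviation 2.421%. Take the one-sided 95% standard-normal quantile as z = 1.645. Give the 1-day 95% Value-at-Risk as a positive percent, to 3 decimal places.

3.920%

VaR = −μ + z·σ = −(0.063%) + 1.645 × 2.421% = 3.920%.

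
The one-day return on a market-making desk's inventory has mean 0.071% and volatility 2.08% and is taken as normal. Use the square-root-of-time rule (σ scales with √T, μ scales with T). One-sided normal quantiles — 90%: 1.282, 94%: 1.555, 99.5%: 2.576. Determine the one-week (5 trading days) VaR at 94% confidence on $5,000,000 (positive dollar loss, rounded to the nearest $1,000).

$344,000

σ_{5d} = 2.08% × √5 = 4.651%; μ_{5d} = 5 × 0.071% = 0.355%.
VaR = −(0.355%) + 1.555 × 4.651% = 6.877%.
On $5,000,000: 0.06877 × $5,000,000 = $343,850.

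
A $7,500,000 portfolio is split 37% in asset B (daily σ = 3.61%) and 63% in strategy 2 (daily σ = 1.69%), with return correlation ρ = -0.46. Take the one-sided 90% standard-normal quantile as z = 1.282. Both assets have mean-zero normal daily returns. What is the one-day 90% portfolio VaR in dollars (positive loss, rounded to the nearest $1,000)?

σ_p² = 0.37²·3.61² + 0.63²·1.69² + 2·-0.46·0.37·0.63·3.61·1.69 = 1.6093 (%²).
σ_p = √1.6093 = 1.269%.
VaR = 1.282 × 1.269% = 1.627%; on $7,500,000 that is $122,025.

$122,000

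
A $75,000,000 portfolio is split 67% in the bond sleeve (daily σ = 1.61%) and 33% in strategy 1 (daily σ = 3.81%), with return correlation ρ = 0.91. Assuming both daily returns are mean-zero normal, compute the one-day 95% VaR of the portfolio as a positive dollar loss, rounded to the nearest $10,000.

$2,820,000

σ_p² = 0.67²·1.61² + 0.33²·3.81² + 2·0.91·0.67·0.33·1.61·3.81 = 5.2128 (%²).
σ_p = √5.2128 = 2.283%.
At 95%, z = 1.645.
VaR = 1.645 × 2.283% = 3.756%; on $75,000,000 that is $2,817,000.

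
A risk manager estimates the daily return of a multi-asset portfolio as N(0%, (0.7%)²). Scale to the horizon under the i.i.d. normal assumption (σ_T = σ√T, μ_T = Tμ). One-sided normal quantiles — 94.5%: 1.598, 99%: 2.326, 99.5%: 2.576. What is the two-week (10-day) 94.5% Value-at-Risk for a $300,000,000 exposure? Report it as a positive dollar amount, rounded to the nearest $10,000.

σ_{10d} = 0.7% × √10 = 2.214%.
VaR = 1.598 × 2.214% = 3.538%.
On $300,000,000: 0.03538 × $300,000,000 = $10,614,000.

$10,610,000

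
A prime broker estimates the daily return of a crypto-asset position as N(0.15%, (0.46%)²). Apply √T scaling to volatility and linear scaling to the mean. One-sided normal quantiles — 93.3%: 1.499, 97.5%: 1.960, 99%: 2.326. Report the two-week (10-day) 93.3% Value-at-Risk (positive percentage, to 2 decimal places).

σ_{10d} = 0.46% × √10 = 1.455%; μ_{10d} = 10 × 0.15% = 1.500%.
VaR = −(1.500%) + 1.499 × 1.455% = 0.681%.

0.68%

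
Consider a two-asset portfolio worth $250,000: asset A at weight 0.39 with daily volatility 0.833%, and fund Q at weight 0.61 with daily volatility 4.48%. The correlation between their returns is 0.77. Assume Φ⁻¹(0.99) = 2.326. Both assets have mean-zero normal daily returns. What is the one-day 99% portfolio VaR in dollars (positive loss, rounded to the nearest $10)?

σ_p² = 0.39²·0.833² + 0.61²·4.48² + 2·0.77·0.39·0.61·0.833·4.48 = 8.9410 (%²).
σ_p = √8.9410 = 2.990%.
VaR = 2.326 × 2.990% = 6.955%; on $250,000 that is $17,388.

$17,390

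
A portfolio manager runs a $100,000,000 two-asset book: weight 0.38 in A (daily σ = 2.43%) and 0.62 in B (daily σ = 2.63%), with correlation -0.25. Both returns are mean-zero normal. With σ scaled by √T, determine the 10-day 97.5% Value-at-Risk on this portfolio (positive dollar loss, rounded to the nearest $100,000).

σ_p = √(0.38²·2.43² + 0.62²·2.63² + 2·-0.25·0.38·0.62·2.43·2.63) = 1.661%.
σ_{10d} = 1.661% × √10 = 5.253%.
z(97.5%) = 1.960.
VaR = 1.960 × 5.253% = 10.296%; on $100,000,000 that is $10,296,000.

$10,300,000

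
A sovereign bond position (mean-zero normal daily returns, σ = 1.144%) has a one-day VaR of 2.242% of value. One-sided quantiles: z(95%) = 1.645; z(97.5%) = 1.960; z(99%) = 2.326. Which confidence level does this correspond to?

Implied z = VaR/σ = 2.242 / 1.144 = 1.960.
This matches z(97.5%) = 1.960.

97.5%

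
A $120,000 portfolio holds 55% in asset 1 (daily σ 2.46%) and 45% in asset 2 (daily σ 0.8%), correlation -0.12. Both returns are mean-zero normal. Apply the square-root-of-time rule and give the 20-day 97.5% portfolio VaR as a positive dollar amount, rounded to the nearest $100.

$14,300

σ_p = √(0.55²·2.46² + 0.45²·0.8² + 2·-0.12·0.55·0.45·2.46·0.8) = 1.358%.
σ_{20d} = 1.358% × √20 = 6.073%.
z(97.5%) = 1.960.
VaR = 1.960 × 6.073% = 11.903%; on $120,000 that is $14,284.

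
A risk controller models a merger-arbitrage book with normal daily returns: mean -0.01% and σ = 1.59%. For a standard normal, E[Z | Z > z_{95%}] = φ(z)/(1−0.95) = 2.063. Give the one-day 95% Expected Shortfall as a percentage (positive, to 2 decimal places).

ES = −(-0.01%) + 1.59% × 2.063 = 3.290%.

3.29%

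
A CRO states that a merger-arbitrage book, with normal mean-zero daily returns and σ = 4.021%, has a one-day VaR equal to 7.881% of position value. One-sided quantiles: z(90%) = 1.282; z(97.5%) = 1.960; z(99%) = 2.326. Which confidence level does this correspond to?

Implied z = VaR/σ = 7.881 / 4.021 = 1.960.
This matches z(97.5%) = 1.960.

97.5%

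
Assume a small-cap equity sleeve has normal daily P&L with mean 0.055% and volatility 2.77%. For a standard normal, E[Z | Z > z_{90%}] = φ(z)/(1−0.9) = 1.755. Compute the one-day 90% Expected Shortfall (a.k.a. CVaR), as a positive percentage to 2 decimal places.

4.81%

ES = −(0.055%) + 2.77% × 1.755 = 4.806%.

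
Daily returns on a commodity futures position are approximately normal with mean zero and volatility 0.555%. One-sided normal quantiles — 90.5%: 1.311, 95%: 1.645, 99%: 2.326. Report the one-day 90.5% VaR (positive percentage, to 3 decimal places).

VaR = z·σ = 1.311 × 0.555% = 0.728%.

0.728%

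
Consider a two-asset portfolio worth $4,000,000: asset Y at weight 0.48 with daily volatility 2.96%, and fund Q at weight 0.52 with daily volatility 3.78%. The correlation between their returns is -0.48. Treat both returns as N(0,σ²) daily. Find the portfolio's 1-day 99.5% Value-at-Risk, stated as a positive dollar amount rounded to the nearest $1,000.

$184,000

σ_p² = 0.48²·2.96² + 0.52²·3.78² + 2·-0.48·0.48·0.52·2.96·3.78 = 3.2012 (%²).
σ_p = √3.2012 = 1.789%.
At 99.5%, z = 2.576.
VaR = 2.576 × 1.789% = 4.608%; on $4,000,000 that is $184,320.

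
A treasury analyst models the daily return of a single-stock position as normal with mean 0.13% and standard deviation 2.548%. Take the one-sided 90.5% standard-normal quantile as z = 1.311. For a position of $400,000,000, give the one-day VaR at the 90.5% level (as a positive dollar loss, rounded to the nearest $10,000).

VaR = −μ + z·σ = −(0.13%) + 1.311 × 2.548% = 3.210%.
On $400,000,000: 0.03210 × $400,000,000 = $12,840,000.

$12,840,000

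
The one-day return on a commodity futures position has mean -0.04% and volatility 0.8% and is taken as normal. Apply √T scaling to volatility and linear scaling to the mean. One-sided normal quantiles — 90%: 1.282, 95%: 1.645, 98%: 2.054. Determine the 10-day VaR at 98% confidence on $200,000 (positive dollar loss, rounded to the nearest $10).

σ_{10d} = 0.8% × √10 = 2.530%; μ_{10d} = 10 × -0.04% = -0.400%.
VaR = −(-0.400%) + 2.054 × 2.530% = 5.597%.
On $200,000: 0.05597 × $200,000 = $11,194.

$11,190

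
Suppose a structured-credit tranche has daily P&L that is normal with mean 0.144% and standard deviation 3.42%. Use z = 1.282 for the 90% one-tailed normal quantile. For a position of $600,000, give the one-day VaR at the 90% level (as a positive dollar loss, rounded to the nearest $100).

VaR = −μ + z·σ = −(0.144%) + 1.282 × 3.42% = 4.240%.
On $600,000: 0.04240 × $600,000 = $25,440.

$25,400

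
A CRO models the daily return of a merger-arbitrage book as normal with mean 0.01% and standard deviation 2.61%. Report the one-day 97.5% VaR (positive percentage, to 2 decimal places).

5.11%

At 97.5% one-sided, z = 1.960.
VaR = −μ + z·σ = −(0.01%) + 1.960 × 2.61% = 5.106%.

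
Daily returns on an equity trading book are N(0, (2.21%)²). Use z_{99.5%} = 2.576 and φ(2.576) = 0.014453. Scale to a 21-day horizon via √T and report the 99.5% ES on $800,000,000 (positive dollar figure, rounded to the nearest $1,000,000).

$234,000,000

σ_{21d} = 2.21% × √21 = 10.127%.
ES multiplier = φ(z)/(1−α) = 0.014453/0.005 = 2.891.
ES = 10.127% × 2.891 = 29.277%; on $800,000,000: $234,216,000.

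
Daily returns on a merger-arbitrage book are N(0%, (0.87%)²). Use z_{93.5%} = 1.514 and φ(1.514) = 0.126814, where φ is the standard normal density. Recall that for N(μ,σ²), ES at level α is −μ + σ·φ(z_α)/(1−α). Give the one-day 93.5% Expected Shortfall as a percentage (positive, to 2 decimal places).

1.70%

Tail multiplier: φ(z)/(1−α) = 0.126814 / 0.065 = 1.951.
ES = 0.87% × 1.951 = 1.697%.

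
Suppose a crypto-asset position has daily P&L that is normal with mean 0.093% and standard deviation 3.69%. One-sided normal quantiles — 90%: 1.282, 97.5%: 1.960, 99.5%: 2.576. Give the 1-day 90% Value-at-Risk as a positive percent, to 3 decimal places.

4.638%

VaR = −μ + z·σ = −(0.093%) + 1.282 × 3.69% = 4.638%.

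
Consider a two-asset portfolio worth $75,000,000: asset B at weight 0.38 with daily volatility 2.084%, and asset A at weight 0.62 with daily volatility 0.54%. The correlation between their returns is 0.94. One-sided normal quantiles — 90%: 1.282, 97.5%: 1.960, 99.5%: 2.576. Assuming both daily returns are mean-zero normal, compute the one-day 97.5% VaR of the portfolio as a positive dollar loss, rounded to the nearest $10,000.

σ_p² = 0.38²·2.084² + 0.62²·0.54² + 2·0.94·0.38·0.62·2.084·0.54 = 1.2377 (%²).
σ_p = √1.2377 = 1.113%.
VaR = 1.960 × 1.113% = 2.181%; on $75,000,000 that is $1,635,750.

$1,640,000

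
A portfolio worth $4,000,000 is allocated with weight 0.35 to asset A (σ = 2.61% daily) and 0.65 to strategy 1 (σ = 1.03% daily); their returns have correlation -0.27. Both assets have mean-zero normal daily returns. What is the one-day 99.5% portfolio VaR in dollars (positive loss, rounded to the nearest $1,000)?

σ_p² = 0.35²·2.61² + 0.65²·1.03² + 2·-0.27·0.35·0.65·2.61·1.03 = 0.9525 (%²).
σ_p = √0.9525 = 0.976%.
At 99.5%, z = 2.576.
VaR = 2.576 × 0.976% = 2.514%; on $4,000,000 that is $100,560.

$101,000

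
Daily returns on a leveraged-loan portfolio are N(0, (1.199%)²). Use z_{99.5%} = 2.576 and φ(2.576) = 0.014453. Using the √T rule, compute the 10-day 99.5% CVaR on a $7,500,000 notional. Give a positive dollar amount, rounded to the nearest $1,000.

$822,000

σ_{10d} = 1.199% × √10 = 3.792%.
ES multiplier = φ(z)/(1−α) = 0.014453/0.005 = 2.891.
ES = 3.792% × 2.891 = 10.963%; on $7,500,000: $822,225.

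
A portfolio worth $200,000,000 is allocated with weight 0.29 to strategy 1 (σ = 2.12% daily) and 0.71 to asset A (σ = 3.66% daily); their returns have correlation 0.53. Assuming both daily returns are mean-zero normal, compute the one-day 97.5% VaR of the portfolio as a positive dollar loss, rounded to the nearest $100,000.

σ_p² = 0.29²·2.12² + 0.71²·3.66² + 2·0.53·0.29·0.71·2.12·3.66 = 8.8242 (%²).
σ_p = √8.8242 = 2.971%.
At 97.5%, z = 1.960.
VaR = 1.960 × 2.971% = 5.823%; on $200,000,000 that is $11,646,000.

$11,600,000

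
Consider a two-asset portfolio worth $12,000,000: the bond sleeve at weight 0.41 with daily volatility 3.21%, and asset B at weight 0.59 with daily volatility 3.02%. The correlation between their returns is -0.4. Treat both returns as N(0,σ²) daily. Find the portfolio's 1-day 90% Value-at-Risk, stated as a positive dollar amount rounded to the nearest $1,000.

$268,000

σ_p² = 0.41²·3.21² + 0.59²·3.02² + 2·-0.4·0.41·0.59·3.21·3.02 = 3.0309 (%²).
σ_p = √3.0309 = 1.741%.
At 90%, z = 1.282.
VaR = 1.282 × 1.741% = 2.232%; on $12,000,000 that is $267,840.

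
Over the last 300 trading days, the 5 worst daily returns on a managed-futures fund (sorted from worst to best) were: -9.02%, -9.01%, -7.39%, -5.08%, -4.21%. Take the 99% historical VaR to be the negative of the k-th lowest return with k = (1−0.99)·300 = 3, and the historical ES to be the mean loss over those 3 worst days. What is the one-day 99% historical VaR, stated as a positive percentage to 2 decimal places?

7.39%

k = 3; the 3rd lowest return is -7.39%, so VaR = 7.39%.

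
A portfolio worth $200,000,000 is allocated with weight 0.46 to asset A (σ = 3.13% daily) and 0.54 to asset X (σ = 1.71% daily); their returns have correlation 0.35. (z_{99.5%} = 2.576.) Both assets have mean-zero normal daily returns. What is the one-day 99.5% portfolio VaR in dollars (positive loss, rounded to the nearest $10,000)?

$10,120,000

σ_p² = 0.46²·3.13² + 0.54²·1.71² + 2·0.35·0.46·0.54·3.13·1.71 = 3.8563 (%²).
σ_p = √3.8563 = 1.964%.
VaR = 2.576 × 1.964% = 5.059%; on $200,000,000 that is $10,118,000.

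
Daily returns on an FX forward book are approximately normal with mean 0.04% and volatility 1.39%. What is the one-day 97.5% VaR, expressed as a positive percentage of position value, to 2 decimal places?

2.68%

At 97.5% one-sided, z = 1.960.
VaR = −μ + z·σ = −(0.04%) + 1.960 × 1.39% = 2.684%.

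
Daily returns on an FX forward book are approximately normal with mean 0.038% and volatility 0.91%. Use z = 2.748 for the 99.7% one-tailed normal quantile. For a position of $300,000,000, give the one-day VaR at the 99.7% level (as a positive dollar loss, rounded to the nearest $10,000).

VaR = −μ + z·σ = −(0.038%) + 2.748 × 0.91% = 2.463%.
On $300,000,000: 0.02463 × $300,000,000 = $7,389,000.

$7,390,000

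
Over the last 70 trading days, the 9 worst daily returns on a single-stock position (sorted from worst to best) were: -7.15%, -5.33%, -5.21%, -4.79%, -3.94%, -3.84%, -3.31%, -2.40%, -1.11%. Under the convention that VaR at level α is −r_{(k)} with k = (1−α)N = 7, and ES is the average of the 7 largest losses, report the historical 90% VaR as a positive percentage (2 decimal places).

k = 7; the 7th lowest return is -3.31%, so VaR = 3.31%.

3.31%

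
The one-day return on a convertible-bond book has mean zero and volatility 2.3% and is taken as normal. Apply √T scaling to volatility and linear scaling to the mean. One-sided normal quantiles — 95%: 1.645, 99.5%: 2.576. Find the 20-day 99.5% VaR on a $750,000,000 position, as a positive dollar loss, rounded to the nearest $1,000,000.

$199,000,000

σ_{20d} = 2.3% × √20 = 10.286%.
VaR = 2.576 × 10.286% = 26.497%.
On $750,000,000: 0.26497 × $750,000,000 = $198,727,500.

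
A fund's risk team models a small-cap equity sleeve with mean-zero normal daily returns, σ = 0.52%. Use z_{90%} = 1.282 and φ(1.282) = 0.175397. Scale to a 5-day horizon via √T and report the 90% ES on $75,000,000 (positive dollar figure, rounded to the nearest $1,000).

$1,530,000

σ_{5d} = 0.52% × √5 = 1.163%.
ES multiplier = φ(z)/(1−α) = 0.175397/0.1 = 1.754.
ES = 1.163% × 1.754 = 2.040%; on $75,000,000: $1,530,000.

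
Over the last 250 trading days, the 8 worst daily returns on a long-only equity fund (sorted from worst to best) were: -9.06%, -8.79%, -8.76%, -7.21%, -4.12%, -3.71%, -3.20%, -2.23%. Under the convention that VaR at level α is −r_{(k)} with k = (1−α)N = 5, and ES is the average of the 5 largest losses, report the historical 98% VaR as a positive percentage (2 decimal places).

k = 5; the 5th lowest return is -4.12%, so VaR = 4.12%.

4.12%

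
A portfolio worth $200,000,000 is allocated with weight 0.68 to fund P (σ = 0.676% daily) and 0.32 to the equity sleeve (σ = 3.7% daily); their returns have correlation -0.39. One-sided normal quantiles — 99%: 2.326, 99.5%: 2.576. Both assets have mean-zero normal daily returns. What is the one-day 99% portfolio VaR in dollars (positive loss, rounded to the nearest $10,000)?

$5,070,000

σ_p² = 0.68²·0.676² + 0.32²·3.7² + 2·-0.39·0.68·0.32·0.676·3.7 = 1.1886 (%²).
σ_p = √1.1886 = 1.090%.
VaR = 2.326 × 1.090% = 2.535%; on $200,000,000 that is $5,070,000.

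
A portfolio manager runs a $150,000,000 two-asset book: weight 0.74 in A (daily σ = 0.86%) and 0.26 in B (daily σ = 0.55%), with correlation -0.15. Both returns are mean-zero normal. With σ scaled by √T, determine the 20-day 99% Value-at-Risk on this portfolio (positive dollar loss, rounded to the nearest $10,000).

σ_p = √(0.74²·0.86² + 0.26²·0.55² + 2·-0.15·0.74·0.26·0.86·0.55) = 0.631%.
σ_{20d} = 0.631% × √20 = 2.822%.
z(99%) = 2.326.
VaR = 2.326 × 2.822% = 6.564%; on $150,000,000 that is $9,846,000.

$9,850,000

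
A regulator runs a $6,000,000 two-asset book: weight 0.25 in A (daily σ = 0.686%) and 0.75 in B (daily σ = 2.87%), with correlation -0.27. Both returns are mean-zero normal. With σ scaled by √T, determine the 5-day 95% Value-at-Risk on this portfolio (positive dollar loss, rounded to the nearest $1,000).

σ_p = √(0.25²·0.686² + 0.75²·2.87² + 2·-0.27·0.25·0.75·0.686·2.87) = 2.113%.
σ_{5d} = 2.113% × √5 = 4.725%.
z(95%) = 1.645.
VaR = 1.645 × 4.725% = 7.773%; on $6,000,000 that is $466,380.

$466,000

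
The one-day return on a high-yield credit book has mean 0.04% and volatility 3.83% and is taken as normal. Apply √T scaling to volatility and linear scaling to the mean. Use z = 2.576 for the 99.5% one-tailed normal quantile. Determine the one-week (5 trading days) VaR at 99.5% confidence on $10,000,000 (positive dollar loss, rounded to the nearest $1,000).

σ_{5d} = 3.83% × √5 = 8.564%; μ_{5d} = 5 × 0.04% = 0.200%.
VaR = −(0.200%) + 2.576 × 8.564% = 21.861%.
On $10,000,000: 0.21861 × $10,000,000 = $2,186,100.

$2,186,000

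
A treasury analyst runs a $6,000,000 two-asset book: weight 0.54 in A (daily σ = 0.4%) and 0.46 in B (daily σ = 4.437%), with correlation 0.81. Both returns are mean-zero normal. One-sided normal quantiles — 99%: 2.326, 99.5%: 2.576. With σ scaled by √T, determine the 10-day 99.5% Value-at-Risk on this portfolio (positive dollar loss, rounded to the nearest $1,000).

σ_p = √(0.54²·0.4² + 0.46²·4.437² + 2·0.81·0.54·0.46·0.4·4.437) = 2.220%.
σ_{10d} = 2.220% × √10 = 7.020%.
VaR = 2.576 × 7.020% = 18.084%; on $6,000,000 that is $1,085,040.

$1,085,000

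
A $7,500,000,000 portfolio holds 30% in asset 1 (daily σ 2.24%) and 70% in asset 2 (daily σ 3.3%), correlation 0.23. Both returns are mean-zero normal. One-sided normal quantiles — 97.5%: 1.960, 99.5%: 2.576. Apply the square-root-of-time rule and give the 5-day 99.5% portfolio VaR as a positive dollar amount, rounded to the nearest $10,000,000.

$1,100,000,000

σ_p = √(0.3²·2.24² + 0.7²·3.3² + 2·0.23·0.3·0.7·2.24·3.3) = 2.550%.
σ_{5d} = 2.550% × √5 = 5.702%.
VaR = 2.576 × 5.702% = 14.688%; on $7,500,000,000 that is $1,101,600,000.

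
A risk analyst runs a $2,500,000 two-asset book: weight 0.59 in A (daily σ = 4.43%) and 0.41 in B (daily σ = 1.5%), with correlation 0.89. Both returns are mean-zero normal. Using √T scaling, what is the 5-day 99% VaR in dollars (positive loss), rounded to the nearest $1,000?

$413,000

σ_p = √(0.59²·4.43² + 0.41²·1.5² + 2·0.89·0.59·0.41·4.43·1.5) = 3.173%.
σ_{5d} = 3.173% × √5 = 7.095%.
z(99%) = 2.326.
VaR = 2.326 × 7.095% = 16.503%; on $2,500,000 that is $412,575.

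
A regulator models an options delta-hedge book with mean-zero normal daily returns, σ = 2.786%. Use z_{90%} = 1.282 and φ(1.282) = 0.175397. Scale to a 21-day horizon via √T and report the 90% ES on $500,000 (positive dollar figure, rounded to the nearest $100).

σ_{21d} = 2.786% × √21 = 12.767%.
ES multiplier = φ(z)/(1−α) = 0.175397/0.1 = 1.754.
ES = 12.767% × 1.754 = 22.393%; on $500,000: $111,965.

$112,000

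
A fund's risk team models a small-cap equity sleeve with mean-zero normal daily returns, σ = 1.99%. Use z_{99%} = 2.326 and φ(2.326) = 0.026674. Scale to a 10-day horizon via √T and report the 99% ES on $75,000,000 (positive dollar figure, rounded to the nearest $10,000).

$12,590,000

σ_{10d} = 1.99% × √10 = 6.293%.
ES multiplier = φ(z)/(1−α) = 0.026674/0.01 = 2.667.
ES = 6.293% × 2.667 = 16.783%; on $75,000,000: $12,587,250.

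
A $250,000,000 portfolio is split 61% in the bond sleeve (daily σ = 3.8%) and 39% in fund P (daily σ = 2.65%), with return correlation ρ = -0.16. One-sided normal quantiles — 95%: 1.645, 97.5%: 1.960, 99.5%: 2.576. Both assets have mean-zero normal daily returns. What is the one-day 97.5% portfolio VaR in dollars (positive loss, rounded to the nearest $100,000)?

$11,700,000

σ_p² = 0.61²·3.8² + 0.39²·2.65² + 2·-0.16·0.61·0.39·3.8·2.65 = 5.6746 (%²).
σ_p = √5.6746 = 2.382%.
VaR = 1.960 × 2.382% = 4.669%; on $250,000,000 that is $11,672,500.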